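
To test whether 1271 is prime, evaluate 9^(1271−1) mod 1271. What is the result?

9^1 ≡ 9 (mod 1271)
9^2 ≡ 9^2 = 81 ≡ 81 (mod 1271)
9^4 ≡ 81^2 = 6561 ≡ 206 (mod 1271)
9^8 ≡ 206^2 = 42436 ≡ 493 (mod 1271)
9^16 ≡ 493^2 = 243049 ≡ 288 (mod 1271)
9^32 ≡ 288^2 = 82944 ≡ 329 (mod 1271)
9^64 ≡ 329^2 = 108241 ≡ 206 (mod 1271)
9^128 ≡ 206^2 = 42436 ≡ 493 (mod 1271)
9^256 ≡ 493^2 = 243049 ≡ 288 (mod 1271)
9^512 ≡ 288^2 = 82944 ≡ 329 (mod 1271)
9^1024 ≡ 329^2 = 108241 ≡ 206 (mod 1271)
1270 = 1024 + 128 + 64 + 32 + 16 + 4 + 2 in binary powers of 2.
So 9^1270 ≡ 206 · 493 · 206 · 329 · 288 · 206 · 81 ≡ 532 (mod 1271).
Since 532 ≠ 1, base 9 is a Fermat witness: 1271 is composite.

532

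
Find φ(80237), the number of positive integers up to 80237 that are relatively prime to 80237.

Factor: 80237 = 19 · 41 · 103.
φ(80237) = (19−1) · (41−1) · (103−1) = 18 · 40 · 102 = 73440.

73440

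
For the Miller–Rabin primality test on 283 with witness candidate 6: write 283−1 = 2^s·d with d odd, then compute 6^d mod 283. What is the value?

283 − 1 = 282 = 2^1 · 141, so d = 141.
6^1 ≡ 6 (mod 283)
6^2 ≡ 6^2 = 36 ≡ 36 (mod 283)
6^4 ≡ 36^2 = 1296 ≡ 164 (mod 283)
6^8 ≡ 164^2 = 26896 ≡ 11 (mod 283)
6^16 ≡ 11^2 = 121 ≡ 121 (mod 283)
6^32 ≡ 121^2 = 14641 ≡ 208 (mod 283)
6^64 ≡ 208^2 = 43264 ≡ 248 (mod 283)
6^128 ≡ 248^2 = 61504 ≡ 93 (mod 283)
141 = 128 + 8 + 4 + 1 in binary powers of 2.
So 6^141 ≡ 93 · 11 · 164 · 6 ≡ 1 (mod 283).
Since 6^d ≡ 1 (mod 283), base 6 does not prove 283 composite.

1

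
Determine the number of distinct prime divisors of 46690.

5

46690 = 2 · 23345
23345 = 5 · 4669
4669 = 7 · 667
667 = 23 · 29
46690 = 2 · 5 · 7 · 23 · 29, which has 5 distinct prime factors.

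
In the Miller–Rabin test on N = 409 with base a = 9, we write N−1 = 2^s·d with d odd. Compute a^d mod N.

408

409 − 1 = 408 = 2^3 · 51, so d = 51.
9^1 ≡ 9 (mod 409)
9^2 ≡ 9^2 = 81 ≡ 81 (mod 409)
9^4 ≡ 81^2 = 6561 ≡ 17 (mod 409)
9^8 ≡ 17^2 = 289 ≡ 289 (mod 409)
9^16 ≡ 289^2 = 83521 ≡ 85 (mod 409)
9^32 ≡ 85^2 = 7225 ≡ 272 (mod 409)
51 = 32 + 16 + 2 + 1 in binary powers of 2.
So 9^51 ≡ 272 · 85 · 81 · 9 ≡ 408 (mod 409).
Since 9^d ≡ 408 (mod 409), base 9 does not prove 409 composite.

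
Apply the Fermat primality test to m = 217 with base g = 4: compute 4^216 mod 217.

4^1 ≡ 4 (mod 217)
4^2 ≡ 4^2 = 16 ≡ 16 (mod 217)
4^4 ≡ 16^2 = 256 ≡ 39 (mod 217)
4^8 ≡ 39^2 = 1521 ≡ 2 (mod 217)
4^16 ≡ 2^2 = 4 ≡ 4 (mod 217)
4^32 ≡ 4^2 = 16 ≡ 16 (mod 217)
4^64 ≡ 16^2 = 256 ≡ 39 (mod 217)
4^128 ≡ 39^2 = 1521 ≡ 2 (mod 217)
216 = 128 + 64 + 16 + 8 in binary powers of 2.
So 4^216 ≡ 2 · 39 · 4 · 2 ≡ 190 (mod 217).
Since 190 ≠ 1, base 4 is a Fermat witness: 217 is composite.

190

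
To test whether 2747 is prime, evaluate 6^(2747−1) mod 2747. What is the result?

6^1 ≡ 6 (mod 2747)
6^2 ≡ 6^2 = 36 ≡ 36 (mod 2747)
6^4 ≡ 36^2 = 1296 ≡ 1296 (mod 2747)
6^8 ≡ 1296^2 = 1679616 ≡ 1199 (mod 2747)
6^16 ≡ 1199^2 = 1437601 ≡ 920 (mod 2747)
6^32 ≡ 920^2 = 846400 ≡ 324 (mod 2747)
6^64 ≡ 324^2 = 104976 ≡ 590 (mod 2747)
6^128 ≡ 590^2 = 348100 ≡ 1978 (mod 2747)
6^256 ≡ 1978^2 = 3912484 ≡ 756 (mod 2747)
6^512 ≡ 756^2 = 571536 ≡ 160 (mod 2747)
6^1024 ≡ 160^2 = 25600 ≡ 877 (mod 2747)
6^2048 ≡ 877^2 = 769129 ≡ 2716 (mod 2747)
2746 = 2048 + 512 + 128 + 32 + 16 + 8 + 2 in binary powers of 2.
So 6^2746 ≡ 2716 · 160 · 1978 · 324 · 920 · 1199 · 36 ≡ 412 (mod 2747).
Since 412 ≠ 1, base 6 is a Fermat witness: 2747 is composite.

412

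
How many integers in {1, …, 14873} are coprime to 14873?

Factor: 14873 = 107 · 139.
φ(14873) = (107−1) · (139−1) = 106 · 138 = 14628.

14628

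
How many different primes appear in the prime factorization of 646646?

6

646646 = 2 · 323323
323323 = 7 · 46189
46189 = 11 · 4199
4199 = 13 · 323
323 = 17 · 19
646646 = 2 · 7 · 11 · 13 · 17 · 19, which has 6 distinct prime factors.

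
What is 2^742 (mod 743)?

2^1 ≡ 2 (mod 743)
2^2 ≡ 2^2 = 4 ≡ 4 (mod 743)
2^4 ≡ 4^2 = 16 ≡ 16 (mod 743)
2^8 ≡ 16^2 = 256 ≡ 256 (mod 743)
2^16 ≡ 256^2 = 65536 ≡ 152 (mod 743)
2^32 ≡ 152^2 = 23104 ≡ 71 (mod 743)
2^64 ≡ 71^2 = 5041 ≡ 583 (mod 743)
2^128 ≡ 583^2 = 339889 ≡ 338 (mod 743)
2^256 ≡ 338^2 = 114244 ≡ 565 (mod 743)
2^512 ≡ 565^2 = 319225 ≡ 478 (mod 743)
742 = 512 + 128 + 64 + 32 + 4 + 2 in binary powers of 2.
So 2^742 ≡ 478 · 338 · 583 · 71 · 16 · 4 ≡ 1 (mod 743).
Since the result is 1, base 2 gives no evidence that 743 is composite.

1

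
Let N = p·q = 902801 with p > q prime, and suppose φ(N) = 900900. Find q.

φ(n) = (p−1)(q−1) = n − (p+q) + 1, so p + q = 902801 − 900900 + 1 = 1902.
p and q are the roots of t² − 1902t + 902801 = 0.
Discriminant: 1902² − 4·902801 = 3617604 − 3611204 = 6400; √6400 = 80.
q = (1902 − 80)/2 = 911, p = (1902 + 80)/2 = 991.
Check: 911 · 991 = 902801.

911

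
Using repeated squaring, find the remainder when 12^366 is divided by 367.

1

12^1 ≡ 12 (mod 367)
12^2 ≡ 12^2 = 144 ≡ 144 (mod 367)
12^4 ≡ 144^2 = 20736 ≡ 184 (mod 367)
12^8 ≡ 184^2 = 33856 ≡ 92 (mod 367)
12^16 ≡ 92^2 = 8464 ≡ 23 (mod 367)
12^32 ≡ 23^2 = 529 ≡ 162 (mod 367)
12^64 ≡ 162^2 = 26244 ≡ 187 (mod 367)
12^128 ≡ 187^2 = 34969 ≡ 104 (mod 367)
12^256 ≡ 104^2 = 10816 ≡ 173 (mod 367)
366 = 256 + 64 + 32 + 8 + 4 + 2 in binary powers of 2.
So 12^366 ≡ 173 · 187 · 162 · 92 · 184 · 144 ≡ 1 (mod 367).
Since the result is 1, base 12 gives no evidence that 367 is composite.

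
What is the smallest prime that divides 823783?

19

823783 is odd.
Digit sum 31, not divisible by 3.
Ends in 3: not divisible by 5.
7: 823783 = 7·117683 + 2
11: 823783 = 11·74889 + 4
13: 823783 = 13·63367 + 12
17: 823783 = 17·48457 + 14
19: 823783 = 19·43357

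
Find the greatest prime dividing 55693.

55693 = 11 · 5063
5063 = 61 · 83
83 is prime.
So 55693 = 11 · 61 · 83; the largest prime factor is 83.

83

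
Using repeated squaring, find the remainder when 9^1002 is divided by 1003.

9^1 ≡ 9 (mod 1003)
9^2 ≡ 9^2 = 81 ≡ 81 (mod 1003)
9^4 ≡ 81^2 = 6561 ≡ 543 (mod 1003)
9^8 ≡ 543^2 = 294849 ≡ 970 (mod 1003)
9^16 ≡ 970^2 = 940900 ≡ 86 (mod 1003)
9^32 ≡ 86^2 = 7396 ≡ 375 (mod 1003)
9^64 ≡ 375^2 = 140625 ≡ 205 (mod 1003)
9^128 ≡ 205^2 = 42025 ≡ 902 (mod 1003)
9^256 ≡ 902^2 = 813604 ≡ 171 (mod 1003)
9^512 ≡ 171^2 = 29241 ≡ 154 (mod 1003)
1002 = 512 + 256 + 128 + 64 + 32 + 8 + 2 in binary powers of 2.
So 9^1002 ≡ 154 · 171 · 902 · 205 · 375 · 970 · 81 ≡ 676 (mod 1003).
Since 676 ≠ 1, base 9 is a Fermat witness: 1003 is composite.

676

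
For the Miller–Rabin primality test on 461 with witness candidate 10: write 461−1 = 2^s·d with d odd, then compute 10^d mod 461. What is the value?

461 − 1 = 460 = 2^2 · 115, so d = 115.
10^1 ≡ 10 (mod 461)
10^2 ≡ 10^2 = 100 ≡ 100 (mod 461)
10^4 ≡ 100^2 = 10000 ≡ 319 (mod 461)
10^8 ≡ 319^2 = 101761 ≡ 341 (mod 461)
10^16 ≡ 341^2 = 116281 ≡ 109 (mod 461)
10^32 ≡ 109^2 = 11881 ≡ 356 (mod 461)
10^64 ≡ 356^2 = 126736 ≡ 422 (mod 461)
115 = 64 + 32 + 16 + 2 + 1 in binary powers of 2.
So 10^115 ≡ 422 · 356 · 109 · 100 · 10 ≡ 48 (mod 461).
Squaring chain: 48 → 460; reaches −1, so base 10 does not prove 461 composite.

48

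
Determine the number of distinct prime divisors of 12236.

12236 = 2^2 · 3059
3059 = 7 · 437
437 = 19 · 23
12236 = 2^2 · 7 · 19 · 23, which has 4 distinct prime factors.

4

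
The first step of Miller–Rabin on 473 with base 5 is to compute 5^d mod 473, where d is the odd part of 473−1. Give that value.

372

473 − 1 = 472 = 2^3 · 59, so d = 59.
5^1 ≡ 5 (mod 473)
5^2 ≡ 5^2 = 25 ≡ 25 (mod 473)
5^4 ≡ 25^2 = 625 ≡ 152 (mod 473)
5^8 ≡ 152^2 = 23104 ≡ 400 (mod 473)
5^16 ≡ 400^2 = 160000 ≡ 126 (mod 473)
5^32 ≡ 126^2 = 15876 ≡ 267 (mod 473)
59 = 32 + 16 + 8 + 2 + 1 in binary powers of 2.
So 5^59 ≡ 267 · 126 · 400 · 25 · 5 ≡ 372 (mod 473).
Squaring chain: 372 → 268 → 401; never reaches −1, so base 5 is a Miller–Rabin witness that 473 is composite.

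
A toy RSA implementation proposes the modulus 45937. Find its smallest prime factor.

71

45937 is odd.
Digit sum 28, not divisible by 3.
Ends in 7: not divisible by 5.
7: 45937 = 7·6562 + 3
11: 45937 = 11·4176 + 1
13: 45937 = 13·3533 + 8
17: 45937 = 17·2702 + 3
19: 45937 = 19·2417 + 14
23: 45937 = 23·1997 + 6
29: 45937 = 29·1584 + 1
31: 45937 = 31·1481 + 26
37: 45937 = 37·1241 + 20
41: 45937 = 41·1120 + 17
43: 45937 = 43·1068 + 13
47: 45937 = 47·977 + 18
53: 45937 = 53·866 + 39
59: 45937 = 59·778 + 35
61: 45937 = 61·753 + 4
67: 45937 = 67·685 + 42
71: 45937 = 71·647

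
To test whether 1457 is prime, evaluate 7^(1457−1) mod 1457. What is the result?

7^1 ≡ 7 (mod 1457)
7^2 ≡ 7^2 = 49 ≡ 49 (mod 1457)
7^4 ≡ 49^2 = 2401 ≡ 944 (mod 1457)
7^8 ≡ 944^2 = 891136 ≡ 909 (mod 1457)
7^16 ≡ 909^2 = 826281 ≡ 162 (mod 1457)
7^32 ≡ 162^2 = 26244 ≡ 18 (mod 1457)
7^64 ≡ 18^2 = 324 ≡ 324 (mod 1457)
7^128 ≡ 324^2 = 104976 ≡ 72 (mod 1457)
7^256 ≡ 72^2 = 5184 ≡ 813 (mod 1457)
7^512 ≡ 813^2 = 660969 ≡ 948 (mod 1457)
7^1024 ≡ 948^2 = 898704 ≡ 1192 (mod 1457)
1456 = 1024 + 256 + 128 + 32 + 16 in binary powers of 2.
So 7^1456 ≡ 1192 · 813 · 72 · 18 · 162 ≡ 1278 (mod 1457).
Since 1278 ≠ 1, base 7 is a Fermat witness: 1457 is composite.

1278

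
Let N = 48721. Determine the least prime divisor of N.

48721 is odd.
Digit sum 22, not divisible by 3.
Ends in 1: not divisible by 5.
7: 48721 = 7·6960 + 1
11: 48721 = 11·4429 + 2
13: 48721 = 13·3747 + 10
17: 48721 = 17·2865 + 16
19: 48721 = 19·2564 + 5
23: 48721 = 23·2118 + 7
29: 48721 = 29·1680 + 1
31: 48721 = 31·1571 + 20
37: 48721 = 37·1316 + 29
41: 48721 = 41·1188 + 13
43: 48721 = 43·1133 + 2
47: 48721 = 47·1036 + 29
53: 48721 = 53·919 + 14
59: 48721 = 59·825 + 46
61: 48721 = 61·798 + 43
67: 48721 = 67·727 + 12
71: 48721 = 71·686 + 15
73: 48721 = 73·667 + 30
79: 48721 = 79·616 + 57
83: 48721 = 83·587

83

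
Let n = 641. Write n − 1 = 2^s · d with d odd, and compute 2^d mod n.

32

641 − 1 = 640 = 2^7 · 5, so d = 5.
2^1 ≡ 2 (mod 641)
2^2 ≡ 2^2 = 4 ≡ 4 (mod 641)
2^4 ≡ 4^2 = 16 ≡ 16 (mod 641)
5 = 4 + 1 in binary powers of 2.
So 2^5 ≡ 16 · 2 ≡ 32 (mod 641).
Squaring chain: 32 → 383 → 541 → 385 → 154 → 640 → 1; reaches −1, so base 2 does not prove 641 composite.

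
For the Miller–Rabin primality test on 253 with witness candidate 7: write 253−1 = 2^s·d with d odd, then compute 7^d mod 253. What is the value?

57

253 − 1 = 252 = 2^2 · 63, so d = 63.
7^1 ≡ 7 (mod 253)
7^2 ≡ 7^2 = 49 ≡ 49 (mod 253)
7^4 ≡ 49^2 = 2401 ≡ 124 (mod 253)
7^8 ≡ 124^2 = 15376 ≡ 196 (mod 253)
7^16 ≡ 196^2 = 38416 ≡ 213 (mod 253)
7^32 ≡ 213^2 = 45369 ≡ 82 (mod 253)
63 = 32 + 16 + 8 + 4 + 2 + 1 in binary powers of 2.
So 7^63 ≡ 82 · 213 · 196 · 124 · 49 · 7 ≡ 57 (mod 253).
Squaring chain: 57 → 213; never reaches −1, so base 7 is a Miller–Rabin witness that 253 is composite.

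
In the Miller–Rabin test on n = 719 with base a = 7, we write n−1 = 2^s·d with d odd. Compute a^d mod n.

1

719 − 1 = 718 = 2^1 · 359, so d = 359.
7^1 ≡ 7 (mod 719)
7^2 ≡ 7^2 = 49 ≡ 49 (mod 719)
7^4 ≡ 49^2 = 2401 ≡ 244 (mod 719)
7^8 ≡ 244^2 = 59536 ≡ 578 (mod 719)
7^16 ≡ 578^2 = 334084 ≡ 468 (mod 719)
7^32 ≡ 468^2 = 219024 ≡ 448 (mod 719)
7^64 ≡ 448^2 = 200704 ≡ 103 (mod 719)
7^128 ≡ 103^2 = 10609 ≡ 543 (mod 719)
7^256 ≡ 543^2 = 294849 ≡ 59 (mod 719)
359 = 256 + 64 + 32 + 4 + 2 + 1 in binary powers of 2.
So 7^359 ≡ 59 · 103 · 448 · 244 · 49 · 7 ≡ 1 (mod 719).
Since 7^d ≡ 1 (mod 719), base 7 does not prove 719 composite.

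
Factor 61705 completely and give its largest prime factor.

43

61705 = 5 · 12341
12341 = 7 · 1763
1763 = 41 · 43
43 is prime.
So 61705 = 5 · 7 · 41 · 43; the largest prime factor is 43.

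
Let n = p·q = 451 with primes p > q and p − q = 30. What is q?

Since p = q + 30, we have 451 = q(q + 30), so q² + 30q − 451 = 0.
Discriminant: 30² + 4·451 = 900 + 1804 = 2704; √2704 = 52.
q = (−30 + 52)/2 = 11, and p = q + 30 = 41.
Check: 11 · 41 = 451.

11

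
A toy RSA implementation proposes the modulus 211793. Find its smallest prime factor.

19

211793 is odd.
Digit sum 23, not divisible by 3.
Ends in 3: not divisible by 5.
7: 211793 = 7·30256 + 1
11: 211793 = 11·19253 + 10
13: 211793 = 13·16291 + 10
17: 211793 = 17·12458 + 7
19: 211793 = 19·11147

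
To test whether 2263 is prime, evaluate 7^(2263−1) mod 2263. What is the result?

7^1 ≡ 7 (mod 2263)
7^2 ≡ 7^2 = 49 ≡ 49 (mod 2263)
7^4 ≡ 49^2 = 2401 ≡ 138 (mod 2263)
7^8 ≡ 138^2 = 19044 ≡ 940 (mod 2263)
7^16 ≡ 940^2 = 883600 ≡ 1030 (mod 2263)
7^32 ≡ 1030^2 = 1060900 ≡ 1816 (mod 2263)
7^64 ≡ 1816^2 = 3297856 ≡ 665 (mod 2263)
7^128 ≡ 665^2 = 442225 ≡ 940 (mod 2263)
7^256 ≡ 940^2 = 883600 ≡ 1030 (mod 2263)
7^512 ≡ 1030^2 = 1060900 ≡ 1816 (mod 2263)
7^1024 ≡ 1816^2 = 3297856 ≡ 665 (mod 2263)
7^2048 ≡ 665^2 = 442225 ≡ 940 (mod 2263)
2262 = 2048 + 128 + 64 + 16 + 4 + 2 in binary powers of 2.
So 7^2262 ≡ 940 · 940 · 665 · 1030 · 138 · 49 ≡ 1287 (mod 2263).
Since 1287 ≠ 1, base 7 is a Fermat witness: 2263 is composite.

1287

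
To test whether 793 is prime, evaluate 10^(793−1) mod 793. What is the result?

10^1 ≡ 10 (mod 793)
10^2 ≡ 10^2 = 100 ≡ 100 (mod 793)
10^4 ≡ 100^2 = 10000 ≡ 484 (mod 793)
10^8 ≡ 484^2 = 234256 ≡ 321 (mod 793)
10^16 ≡ 321^2 = 103041 ≡ 744 (mod 793)
10^32 ≡ 744^2 = 553536 ≡ 22 (mod 793)
10^64 ≡ 22^2 = 484 ≡ 484 (mod 793)
10^128 ≡ 484^2 = 234256 ≡ 321 (mod 793)
10^256 ≡ 321^2 = 103041 ≡ 744 (mod 793)
10^512 ≡ 744^2 = 553536 ≡ 22 (mod 793)
792 = 512 + 256 + 16 + 8 in binary powers of 2.
So 10^792 ≡ 22 · 744 · 744 · 321 ≡ 729 (mod 793).
Since 729 ≠ 1, base 10 is a Fermat witness: 793 is composite.

729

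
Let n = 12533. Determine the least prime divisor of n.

83

12533 is odd.
Digit sum 14, not divisible by 3.
Ends in 3: not divisible by 5.
7: 12533 = 7·1790 + 3
11: 12533 = 11·1139 + 4
13: 12533 = 13·964 + 1
17: 12533 = 17·737 + 4
19: 12533 = 19·659 + 12
23: 12533 = 23·544 + 21
29: 12533 = 29·432 + 5
31: 12533 = 31·404 + 9
37: 12533 = 37·338 + 27
41: 12533 = 41·305 + 28
43: 12533 = 43·291 + 20
47: 12533 = 47·266 + 31
53: 12533 = 53·236 + 25
59: 12533 = 59·212 + 25
61: 12533 = 61·205 + 28
67: 12533 = 67·187 + 4
71: 12533 = 71·176 + 37
73: 12533 = 73·171 + 50
79: 12533 = 79·158 + 51
83: 12533 = 83·151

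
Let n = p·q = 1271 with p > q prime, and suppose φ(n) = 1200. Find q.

31

φ(n) = (p−1)(q−1) = n − (p+q) + 1, so p + q = 1271 − 1200 + 1 = 72.
p and q are the roots of t² − 72t + 1271 = 0.
Discriminant: 72² − 4·1271 = 5184 − 5084 = 100; √100 = 10.
q = (72 − 10)/2 = 31, p = (72 + 10)/2 = 41.
Check: 31 · 41 = 1271.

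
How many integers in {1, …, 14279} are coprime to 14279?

Factor: 14279 = 109 · 131.
φ(14279) = (109−1) · (131−1) = 108 · 130 = 14040.

14040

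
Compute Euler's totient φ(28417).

28080

Factor: 28417 = 157 · 181.
φ(28417) = (157−1) · (181−1) = 156 · 180 = 28080.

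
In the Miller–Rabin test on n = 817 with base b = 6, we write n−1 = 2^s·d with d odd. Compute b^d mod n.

817 − 1 = 816 = 2^4 · 51, so d = 51.
6^1 ≡ 6 (mod 817)
6^2 ≡ 6^2 = 36 ≡ 36 (mod 817)
6^4 ≡ 36^2 = 1296 ≡ 479 (mod 817)
6^8 ≡ 479^2 = 229441 ≡ 681 (mod 817)
6^16 ≡ 681^2 = 463761 ≡ 522 (mod 817)
6^32 ≡ 522^2 = 272484 ≡ 423 (mod 817)
51 = 32 + 16 + 2 + 1 in binary powers of 2.
So 6^51 ≡ 423 · 522 · 36 · 6 ≡ 87 (mod 817).
Squaring chain: 87 → 216 → 87 → 216; never reaches −1, so base 6 is a Miller–Rabin witness that 817 is composite.

87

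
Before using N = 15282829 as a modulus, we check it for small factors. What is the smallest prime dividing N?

59

15282829 is odd.
Digit sum 37, not divisible by 3.
Ends in 9: not divisible by 5.
7: 15282829 = 7·2183261 + 2
11: 15282829 = 11·1389348 + 1
13: 15282829 = 13·1175602 + 3
17: 15282829 = 17·898989 + 16
19: 15282829 = 19·804359 + 8
23: 15282829 = 23·664470 + 19
29: 15282829 = 29·526994 + 3
31: 15282829 = 31·492994 + 15
37: 15282829 = 37·413049 + 16
41: 15282829 = 41·372751 + 38
43: 15282829 = 43·355414 + 27
47: 15282829 = 47·325166 + 27
53: 15282829 = 53·288355 + 14
59: 15282829 = 59·259031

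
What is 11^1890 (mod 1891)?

1768

11^1 ≡ 11 (mod 1891)
11^2 ≡ 11^2 = 121 ≡ 121 (mod 1891)
11^4 ≡ 121^2 = 14641 ≡ 1404 (mod 1891)
11^8 ≡ 1404^2 = 1971216 ≡ 794 (mod 1891)
11^16 ≡ 794^2 = 630436 ≡ 733 (mod 1891)
11^32 ≡ 733^2 = 537289 ≡ 245 (mod 1891)
11^64 ≡ 245^2 = 60025 ≡ 1404 (mod 1891)
11^128 ≡ 1404^2 = 1971216 ≡ 794 (mod 1891)
11^256 ≡ 794^2 = 630436 ≡ 733 (mod 1891)
11^512 ≡ 733^2 = 537289 ≡ 245 (mod 1891)
11^1024 ≡ 245^2 = 60025 ≡ 1404 (mod 1891)
1890 = 1024 + 512 + 256 + 64 + 32 + 2 in binary powers of 2.
So 11^1890 ≡ 1404 · 245 · 733 · 1404 · 245 · 121 ≡ 1768 (mod 1891).
Since 1768 ≠ 1, base 11 is a Fermat witness: 1891 is composite.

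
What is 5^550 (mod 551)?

5^1 ≡ 5 (mod 551)
5^2 ≡ 5^2 = 25 ≡ 25 (mod 551)
5^4 ≡ 25^2 = 625 ≡ 74 (mod 551)
5^8 ≡ 74^2 = 5476 ≡ 517 (mod 551)
5^16 ≡ 517^2 = 267289 ≡ 54 (mod 551)
5^32 ≡ 54^2 = 2916 ≡ 161 (mod 551)
5^64 ≡ 161^2 = 25921 ≡ 24 (mod 551)
5^128 ≡ 24^2 = 576 ≡ 25 (mod 551)
5^256 ≡ 25^2 = 625 ≡ 74 (mod 551)
5^512 ≡ 74^2 = 5476 ≡ 517 (mod 551)
550 = 512 + 32 + 4 + 2 in binary powers of 2.
So 5^550 ≡ 517 · 161 · 74 · 25 ≡ 480 (mod 551).
Since 480 ≠ 1, base 5 is a Fermat witness: 551 is composite.

480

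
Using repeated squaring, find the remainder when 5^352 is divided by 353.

1

5^1 ≡ 5 (mod 353)
5^2 ≡ 5^2 = 25 ≡ 25 (mod 353)
5^4 ≡ 25^2 = 625 ≡ 272 (mod 353)
5^8 ≡ 272^2 = 73984 ≡ 207 (mod 353)
5^16 ≡ 207^2 = 42849 ≡ 136 (mod 353)
5^32 ≡ 136^2 = 18496 ≡ 140 (mod 353)
5^64 ≡ 140^2 = 19600 ≡ 185 (mod 353)
5^128 ≡ 185^2 = 34225 ≡ 337 (mod 353)
5^256 ≡ 337^2 = 113569 ≡ 256 (mod 353)
352 = 256 + 64 + 32 in binary powers of 2.
So 5^352 ≡ 256 · 185 · 140 ≡ 1 (mod 353).
Since the result is 1, base 5 gives no evidence that 353 is composite.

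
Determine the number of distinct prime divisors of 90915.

90915 = 3 · 30305
30305 = 5 · 6061
6061 = 11 · 551
551 = 19 · 29
90915 = 3 · 5 · 11 · 19 · 29, which has 5 distinct prime factors.

5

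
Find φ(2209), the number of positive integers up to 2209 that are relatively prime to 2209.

2162

Factor: 2209 = 47^2.
φ(2209) = 47^1·(47−1) = 2162.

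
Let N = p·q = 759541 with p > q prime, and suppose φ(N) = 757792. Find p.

φ(n) = (p−1)(q−1) = n − (p+q) + 1, so p + q = 759541 − 757792 + 1 = 1750.
p and q are the roots of t² − 1750t + 759541 = 0.
Discriminant: 1750² − 4·759541 = 3062500 − 3038164 = 24336; √24336 = 156.
q = (1750 − 156)/2 = 797, p = (1750 + 156)/2 = 953.
Check: 797 · 953 = 759541.

953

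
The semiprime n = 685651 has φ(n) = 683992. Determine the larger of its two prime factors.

887

φ(n) = (p−1)(q−1) = n − (p+q) + 1, so p + q = 685651 − 683992 + 1 = 1660.
p and q are the roots of t² − 1660t + 685651 = 0.
Discriminant: 1660² − 4·685651 = 2755600 − 2742604 = 12996; √12996 = 114.
q = (1660 − 114)/2 = 773, p = (1660 + 114)/2 = 887.
Check: 773 · 887 = 685651.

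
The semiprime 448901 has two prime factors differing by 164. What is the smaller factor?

Since p = q + 164, we have 448901 = q(q + 164), so q² + 164q − 448901 = 0.
Discriminant: 164² + 4·448901 = 26896 + 1795604 = 1822500; √1822500 = 1350.
q = (−164 + 1350)/2 = 593, and p = q + 164 = 757.
Check: 593 · 757 = 448901.

593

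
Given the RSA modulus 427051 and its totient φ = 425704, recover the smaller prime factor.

509

φ(n) = (p−1)(q−1) = n − (p+q) + 1, so p + q = 427051 − 425704 + 1 = 1348.
p and q are the roots of t² − 1348t + 427051 = 0.
Discriminant: 1348² − 4·427051 = 1817104 − 1708204 = 108900; √108900 = 330.
q = (1348 − 330)/2 = 509, p = (1348 + 330)/2 = 839.
Check: 509 · 839 = 427051.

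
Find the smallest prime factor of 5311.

5311 is odd.
Digit sum 10, not divisible by 3.
Ends in 1: not divisible by 5.
7: 5311 = 7·758 + 5
11: 5311 = 11·482 + 9
13: 5311 = 13·408 + 7
17: 5311 = 17·312 + 7
19: 5311 = 19·279 + 10
23: 5311 = 23·230 + 21
29: 5311 = 29·183 + 4
31: 5311 = 31·171 + 10
37: 5311 = 37·143 + 20
41: 5311 = 41·129 + 22
43: 5311 = 43·123 + 22
47: 5311 = 47·113

47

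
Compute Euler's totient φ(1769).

Factor: 1769 = 29 · 61.
φ(1769) = (29−1) · (61−1) = 28 · 60 = 1680.

1680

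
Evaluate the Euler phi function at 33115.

25632

Factor: 33115 = 5 · 37 · 179.
φ(33115) = (5−1) · (37−1) · (179−1) = 4 · 36 · 178 = 25632.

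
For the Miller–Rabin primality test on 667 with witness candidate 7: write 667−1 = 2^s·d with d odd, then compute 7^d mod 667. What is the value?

667 − 1 = 666 = 2^1 · 333, so d = 333.
7^1 ≡ 7 (mod 667)
7^2 ≡ 7^2 = 49 ≡ 49 (mod 667)
7^4 ≡ 49^2 = 2401 ≡ 400 (mod 667)
7^8 ≡ 400^2 = 160000 ≡ 587 (mod 667)
7^16 ≡ 587^2 = 344569 ≡ 397 (mod 667)
7^32 ≡ 397^2 = 157609 ≡ 197 (mod 667)
7^64 ≡ 197^2 = 38809 ≡ 123 (mod 667)
7^128 ≡ 123^2 = 15129 ≡ 455 (mod 667)
7^256 ≡ 455^2 = 207025 ≡ 255 (mod 667)
333 = 256 + 64 + 8 + 4 + 1 in binary powers of 2.
So 7^333 ≡ 255 · 123 · 587 · 400 · 7 ≡ 458 (mod 667).
Squaring chain: 458; never reaches −1, so base 7 is a Miller–Rabin witness that 667 is composite.

458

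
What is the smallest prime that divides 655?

5

655 is odd.
Digit sum 16, not divisible by 3.
Ends in 5: divisible by 5.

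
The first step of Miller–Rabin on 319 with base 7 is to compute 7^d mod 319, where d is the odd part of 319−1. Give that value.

319 − 1 = 318 = 2^1 · 159, so d = 159.
7^1 ≡ 7 (mod 319)
7^2 ≡ 7^2 = 49 ≡ 49 (mod 319)
7^4 ≡ 49^2 = 2401 ≡ 168 (mod 319)
7^8 ≡ 168^2 = 28224 ≡ 152 (mod 319)
7^16 ≡ 152^2 = 23104 ≡ 136 (mod 319)
7^32 ≡ 136^2 = 18496 ≡ 313 (mod 319)
7^64 ≡ 313^2 = 97969 ≡ 36 (mod 319)
7^128 ≡ 36^2 = 1296 ≡ 20 (mod 319)
159 = 128 + 16 + 8 + 4 + 2 + 1 in binary powers of 2.
So 7^159 ≡ 20 · 136 · 152 · 168 · 49 · 7 ≡ 74 (mod 319).
Squaring chain: 74; never reaches −1, so base 7 is a Miller–Rabin witness that 319 is composite.

74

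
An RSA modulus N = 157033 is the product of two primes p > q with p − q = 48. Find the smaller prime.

373

Since p = q + 48, we have 157033 = q(q + 48), so q² + 48q − 157033 = 0.
Discriminant: 48² + 4·157033 = 2304 + 628132 = 630436; √630436 = 794.
q = (−48 + 794)/2 = 373, and p = q + 48 = 421.
Check: 373 · 421 = 157033.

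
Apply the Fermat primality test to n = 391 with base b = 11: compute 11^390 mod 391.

110

11^1 ≡ 11 (mod 391)
11^2 ≡ 11^2 = 121 ≡ 121 (mod 391)
11^4 ≡ 121^2 = 14641 ≡ 174 (mod 391)
11^8 ≡ 174^2 = 30276 ≡ 169 (mod 391)
11^16 ≡ 169^2 = 28561 ≡ 18 (mod 391)
11^32 ≡ 18^2 = 324 ≡ 324 (mod 391)
11^64 ≡ 324^2 = 104976 ≡ 188 (mod 391)
11^128 ≡ 188^2 = 35344 ≡ 154 (mod 391)
11^256 ≡ 154^2 = 23716 ≡ 256 (mod 391)
390 = 256 + 128 + 4 + 2 in binary powers of 2.
So 11^390 ≡ 256 · 154 · 174 · 121 ≡ 110 (mod 391).
Since 110 ≠ 1, base 11 is a Fermat witness: 391 is composite.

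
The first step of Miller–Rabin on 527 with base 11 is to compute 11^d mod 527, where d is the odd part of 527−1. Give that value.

105

527 − 1 = 526 = 2^1 · 263, so d = 263.
11^1 ≡ 11 (mod 527)
11^2 ≡ 11^2 = 121 ≡ 121 (mod 527)
11^4 ≡ 121^2 = 14641 ≡ 412 (mod 527)
11^8 ≡ 412^2 = 169744 ≡ 50 (mod 527)
11^16 ≡ 50^2 = 2500 ≡ 392 (mod 527)
11^32 ≡ 392^2 = 153664 ≡ 307 (mod 527)
11^64 ≡ 307^2 = 94249 ≡ 443 (mod 527)
11^128 ≡ 443^2 = 196249 ≡ 205 (mod 527)
11^256 ≡ 205^2 = 42025 ≡ 392 (mod 527)
263 = 256 + 4 + 2 + 1 in binary powers of 2.
So 11^263 ≡ 392 · 412 · 121 · 11 ≡ 105 (mod 527).
Squaring chain: 105; never reaches −1, so base 11 is a Miller–Rabin witness that 527 is composite.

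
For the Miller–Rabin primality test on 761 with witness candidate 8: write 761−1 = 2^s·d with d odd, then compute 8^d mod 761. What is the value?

39

761 − 1 = 760 = 2^3 · 95, so d = 95.
8^1 ≡ 8 (mod 761)
8^2 ≡ 8^2 = 64 ≡ 64 (mod 761)
8^4 ≡ 64^2 = 4096 ≡ 291 (mod 761)
8^8 ≡ 291^2 = 84681 ≡ 210 (mod 761)
8^16 ≡ 210^2 = 44100 ≡ 723 (mod 761)
8^32 ≡ 723^2 = 522729 ≡ 683 (mod 761)
8^64 ≡ 683^2 = 466489 ≡ 757 (mod 761)
95 = 64 + 16 + 8 + 4 + 2 + 1 in binary powers of 2.
So 8^95 ≡ 757 · 723 · 210 · 291 · 64 · 8 ≡ 39 (mod 761).
Squaring chain: 39 → 760 → 1; reaches −1, so base 8 does not prove 761 composite.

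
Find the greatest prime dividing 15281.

59

15281 = 7 · 2183
2183 = 37 · 59
59 is prime.
So 15281 = 7 · 37 · 59; the largest prime factor is 59.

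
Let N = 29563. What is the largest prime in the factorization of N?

47

29563 = 17 · 1739
1739 = 37 · 47
47 is prime.
So 29563 = 17 · 37 · 47; the largest prime factor is 47.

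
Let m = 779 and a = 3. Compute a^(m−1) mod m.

214

3^1 ≡ 3 (mod 779)
3^2 ≡ 3^2 = 9 ≡ 9 (mod 779)
3^4 ≡ 9^2 = 81 ≡ 81 (mod 779)
3^8 ≡ 81^2 = 6561 ≡ 329 (mod 779)
3^16 ≡ 329^2 = 108241 ≡ 739 (mod 779)
3^32 ≡ 739^2 = 546121 ≡ 42 (mod 779)
3^64 ≡ 42^2 = 1764 ≡ 206 (mod 779)
3^128 ≡ 206^2 = 42436 ≡ 370 (mod 779)
3^256 ≡ 370^2 = 136900 ≡ 575 (mod 779)
3^512 ≡ 575^2 = 330625 ≡ 329 (mod 779)
778 = 512 + 256 + 8 + 2 in binary powers of 2.
So 3^778 ≡ 329 · 575 · 329 · 9 ≡ 214 (mod 779).
Since 214 ≠ 1, base 3 is a Fermat witness: 779 is composite.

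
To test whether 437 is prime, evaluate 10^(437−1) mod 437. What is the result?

10^1 ≡ 10 (mod 437)
10^2 ≡ 10^2 = 100 ≡ 100 (mod 437)
10^4 ≡ 100^2 = 10000 ≡ 386 (mod 437)
10^8 ≡ 386^2 = 148996 ≡ 416 (mod 437)
10^16 ≡ 416^2 = 173056 ≡ 4 (mod 437)
10^32 ≡ 4^2 = 16 ≡ 16 (mod 437)
10^64 ≡ 16^2 = 256 ≡ 256 (mod 437)
10^128 ≡ 256^2 = 65536 ≡ 423 (mod 437)
10^256 ≡ 423^2 = 178929 ≡ 196 (mod 437)
436 = 256 + 128 + 32 + 16 + 4 in binary powers of 2.
So 10^436 ≡ 196 · 423 · 16 · 4 · 386 ≡ 101 (mod 437).
Since 101 ≠ 1, base 10 is a Fermat witness: 437 is composite.

101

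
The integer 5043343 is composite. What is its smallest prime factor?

5043343 is odd.
Digit sum 22, not divisible by 3.
Ends in 3: not divisible by 5.
7: 5043343 = 7·720477 + 4
11: 5043343 = 11·458485 + 8
13: 5043343 = 13·387949 + 6
17: 5043343 = 17·296667 + 4
19: 5043343 = 19·265439 + 2
23: 5043343 = 23·219275 + 18
29: 5043343 = 29·173908 + 11
31: 5043343 = 31·162688 + 15
37: 5043343 = 37·136306 + 21
41: 5043343 = 41·123008 + 15
43: 5043343 = 43·117287 + 2
47: 5043343 = 47·107305 + 8
53: 5043343 = 53·95157 + 22
59: 5043343 = 59·85480 + 23
61: 5043343 = 61·82677 + 46
67: 5043343 = 67·75273 + 52
71: 5043343 = 71·71033

71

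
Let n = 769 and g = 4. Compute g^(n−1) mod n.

1

4^1 ≡ 4 (mod 769)
4^2 ≡ 4^2 = 16 ≡ 16 (mod 769)
4^4 ≡ 16^2 = 256 ≡ 256 (mod 769)
4^8 ≡ 256^2 = 65536 ≡ 171 (mod 769)
4^16 ≡ 171^2 = 29241 ≡ 19 (mod 769)
4^32 ≡ 19^2 = 361 ≡ 361 (mod 769)
4^64 ≡ 361^2 = 130321 ≡ 360 (mod 769)
4^128 ≡ 360^2 = 129600 ≡ 408 (mod 769)
4^256 ≡ 408^2 = 166464 ≡ 360 (mod 769)
4^512 ≡ 360^2 = 129600 ≡ 408 (mod 769)
768 = 512 + 256 in binary powers of 2.
So 4^768 ≡ 408 · 360 ≡ 1 (mod 769).
Since the result is 1, base 4 gives no evidence that 769 is composite.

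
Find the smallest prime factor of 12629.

73

12629 is odd.
Digit sum 20, not divisible by 3.
Ends in 9: not divisible by 5.
7: 12629 = 7·1804 + 1
11: 12629 = 11·1148 + 1
13: 12629 = 13·971 + 6
17: 12629 = 17·742 + 15
19: 12629 = 19·664 + 13
23: 12629 = 23·549 + 2
29: 12629 = 29·435 + 14
31: 12629 = 31·407 + 12
37: 12629 = 37·341 + 12
41: 12629 = 41·308 + 1
43: 12629 = 43·293 + 30
47: 12629 = 47·268 + 33
53: 12629 = 53·238 + 15
59: 12629 = 59·214 + 3
61: 12629 = 61·207 + 2
67: 12629 = 67·188 + 33
71: 12629 = 71·177 + 62
73: 12629 = 73·173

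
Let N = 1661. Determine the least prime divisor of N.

11

1661 is odd.
Digit sum 14, not divisible by 3.
Ends in 1: not divisible by 5.
7: 1661 = 7·237 + 2
11: 1661 = 11·151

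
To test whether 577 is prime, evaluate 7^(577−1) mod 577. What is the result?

1

7^1 ≡ 7 (mod 577)
7^2 ≡ 7^2 = 49 ≡ 49 (mod 577)
7^4 ≡ 49^2 = 2401 ≡ 93 (mod 577)
7^8 ≡ 93^2 = 8649 ≡ 571 (mod 577)
7^16 ≡ 571^2 = 326041 ≡ 36 (mod 577)
7^32 ≡ 36^2 = 1296 ≡ 142 (mod 577)
7^64 ≡ 142^2 = 20164 ≡ 546 (mod 577)
7^128 ≡ 546^2 = 298116 ≡ 384 (mod 577)
7^256 ≡ 384^2 = 147456 ≡ 321 (mod 577)
7^512 ≡ 321^2 = 103041 ≡ 335 (mod 577)
576 = 512 + 64 in binary powers of 2.
So 7^576 ≡ 335 · 546 ≡ 1 (mod 577).
Since the result is 1, base 7 gives no evidence that 577 is composite.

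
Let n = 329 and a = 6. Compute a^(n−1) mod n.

6^1 ≡ 6 (mod 329)
6^2 ≡ 6^2 = 36 ≡ 36 (mod 329)
6^4 ≡ 36^2 = 1296 ≡ 309 (mod 329)
6^8 ≡ 309^2 = 95481 ≡ 71 (mod 329)
6^16 ≡ 71^2 = 5041 ≡ 106 (mod 329)
6^32 ≡ 106^2 = 11236 ≡ 50 (mod 329)
6^64 ≡ 50^2 = 2500 ≡ 197 (mod 329)
6^128 ≡ 197^2 = 38809 ≡ 316 (mod 329)
6^256 ≡ 316^2 = 99856 ≡ 169 (mod 329)
328 = 256 + 64 + 8 in binary powers of 2.
So 6^328 ≡ 169 · 197 · 71 ≡ 267 (mod 329).
Since 267 ≠ 1, base 6 is a Fermat witness: 329 is composite.

267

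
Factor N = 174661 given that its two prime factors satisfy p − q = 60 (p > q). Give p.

Since p = q + 60, we have 174661 = q(q + 60), so q² + 60q − 174661 = 0.
Discriminant: 60² + 4·174661 = 3600 + 698644 = 702244; √702244 = 838.
q = (−60 + 838)/2 = 389, and p = q + 60 = 449.
Check: 389 · 449 = 174661.

449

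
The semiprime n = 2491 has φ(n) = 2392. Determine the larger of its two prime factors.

53

φ(n) = (p−1)(q−1) = n − (p+q) + 1, so p + q = 2491 − 2392 + 1 = 100.
p and q are the roots of t² − 100t + 2491 = 0.
Discriminant: 100² − 4·2491 = 10000 − 9964 = 36; √36 = 6.
q = (100 − 6)/2 = 47, p = (100 + 6)/2 = 53.
Check: 47 · 53 = 2491.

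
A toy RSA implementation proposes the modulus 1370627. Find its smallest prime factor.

29

1370627 is odd.
Digit sum 26, not divisible by 3.
Ends in 7: not divisible by 5.
7: 1370627 = 7·195803 + 6
11: 1370627 = 11·124602 + 5
13: 1370627 = 13·105432 + 11
17: 1370627 = 17·80625 + 2
19: 1370627 = 19·72138 + 5
23: 1370627 = 23·59592 + 11
29: 1370627 = 29·47263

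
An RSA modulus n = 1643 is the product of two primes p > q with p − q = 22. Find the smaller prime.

31

Since p = q + 22, we have 1643 = q(q + 22), so q² + 22q − 1643 = 0.
Discriminant: 22² + 4·1643 = 484 + 6572 = 7056; √7056 = 84.
q = (−22 + 84)/2 = 31, and p = q + 22 = 53.
Check: 31 · 53 = 1643.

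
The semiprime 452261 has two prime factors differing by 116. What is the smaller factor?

Since p = q + 116, we have 452261 = q(q + 116), so q² + 116q − 452261 = 0.
Discriminant: 116² + 4·452261 = 13456 + 1809044 = 1822500; √1822500 = 1350.
q = (−116 + 1350)/2 = 617, and p = q + 116 = 733.
Check: 617 · 733 = 452261.

617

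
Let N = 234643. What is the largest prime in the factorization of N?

234643 = 41 · 5723
5723 = 59 · 97
97 is prime.
So 234643 = 41 · 59 · 97; the largest prime factor is 97.

97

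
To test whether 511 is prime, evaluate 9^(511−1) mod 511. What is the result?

9^1 ≡ 9 (mod 511)
9^2 ≡ 9^2 = 81 ≡ 81 (mod 511)
9^4 ≡ 81^2 = 6561 ≡ 429 (mod 511)
9^8 ≡ 429^2 = 184041 ≡ 81 (mod 511)
9^16 ≡ 81^2 = 6561 ≡ 429 (mod 511)
9^32 ≡ 429^2 = 184041 ≡ 81 (mod 511)
9^64 ≡ 81^2 = 6561 ≡ 429 (mod 511)
9^128 ≡ 429^2 = 184041 ≡ 81 (mod 511)
9^256 ≡ 81^2 = 6561 ≡ 429 (mod 511)
510 = 256 + 128 + 64 + 32 + 16 + 8 + 4 + 2 in binary powers of 2.
So 9^510 ≡ 429 · 81 · 429 · 81 · 429 · 81 · 429 · 81 ≡ 1 (mod 511).
Since the result is 1, base 9 gives no evidence that 511 is composite.

1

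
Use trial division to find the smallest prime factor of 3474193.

3474193 is odd.
Digit sum 31, not divisible by 3.
Ends in 3: not divisible by 5.
7: 3474193 = 7·496313 + 2
11: 3474193 = 11·315835 + 8
13: 3474193 = 13·267245 + 8
17: 3474193 = 17·204364 + 5
19: 3474193 = 19·182852 + 5
23: 3474193 = 23·151051 + 20
29: 3474193 = 29·119799 + 22
31: 3474193 = 31·112070 + 23
37: 3474193 = 37·93897 + 4
41: 3474193 = 41·84736 + 17
43: 3474193 = 43·80795 + 8
47: 3474193 = 47·73919

47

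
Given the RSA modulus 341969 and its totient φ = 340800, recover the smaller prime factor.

φ(n) = (p−1)(q−1) = n − (p+q) + 1, so p + q = 341969 − 340800 + 1 = 1170.
p and q are the roots of t² − 1170t + 341969 = 0.
Discriminant: 1170² − 4·341969 = 1368900 − 1367876 = 1024; √1024 = 32.
q = (1170 − 32)/2 = 569, p = (1170 + 32)/2 = 601.
Check: 569 · 601 = 341969.

569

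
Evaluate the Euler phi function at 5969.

5796

Factor: 5969 = 47 · 127.
φ(5969) = (47−1) · (127−1) = 46 · 126 = 5796.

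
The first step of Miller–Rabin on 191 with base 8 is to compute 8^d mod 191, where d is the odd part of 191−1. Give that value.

191 − 1 = 190 = 2^1 · 95, so d = 95.
8^1 ≡ 8 (mod 191)
8^2 ≡ 8^2 = 64 ≡ 64 (mod 191)
8^4 ≡ 64^2 = 4096 ≡ 85 (mod 191)
8^8 ≡ 85^2 = 7225 ≡ 158 (mod 191)
8^16 ≡ 158^2 = 24964 ≡ 134 (mod 191)
8^32 ≡ 134^2 = 17956 ≡ 2 (mod 191)
8^64 ≡ 2^2 = 4 ≡ 4 (mod 191)
95 = 64 + 16 + 8 + 4 + 2 + 1 in binary powers of 2.
So 8^95 ≡ 4 · 134 · 158 · 85 · 64 · 8 ≡ 1 (mod 191).
Since 8^d ≡ 1 (mod 191), base 8 does not prove 191 composite.

1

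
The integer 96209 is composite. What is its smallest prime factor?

23

96209 is odd.
Digit sum 26, not divisible by 3.
Ends in 9: not divisible by 5.
7: 96209 = 7·13744 + 1
11: 96209 = 11·8746 + 3
13: 96209 = 13·7400 + 9
17: 96209 = 17·5659 + 6
19: 96209 = 19·5063 + 12
23: 96209 = 23·4183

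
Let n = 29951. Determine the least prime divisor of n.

29951 is odd.
Digit sum 26, not divisible by 3.
Ends in 1: not divisible by 5.
7: 29951 = 7·4278 + 5
11: 29951 = 11·2722 + 9
13: 29951 = 13·2303 + 12
17: 29951 = 17·1761 + 14
19: 29951 = 19·1576 + 7
23: 29951 = 23·1302 + 5
29: 29951 = 29·1032 + 23
31: 29951 = 31·966 + 5
37: 29951 = 37·809 + 18
41: 29951 = 41·730 + 21
43: 29951 = 43·696 + 23
47: 29951 = 47·637 + 12
53: 29951 = 53·565 + 6
59: 29951 = 59·507 + 38
61: 29951 = 61·491

61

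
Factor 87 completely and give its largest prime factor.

29

87 = 3 · 29
29 is prime.
So 87 = 3 · 29; the largest prime factor is 29.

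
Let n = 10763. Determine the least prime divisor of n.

47

10763 is odd.
Digit sum 17, not divisible by 3.
Ends in 3: not divisible by 5.
7: 10763 = 7·1537 + 4
11: 10763 = 11·978 + 5
13: 10763 = 13·827 + 12
17: 10763 = 17·633 + 2
19: 10763 = 19·566 + 9
23: 10763 = 23·467 + 22
29: 10763 = 29·371 + 4
31: 10763 = 31·347 + 6
37: 10763 = 37·290 + 33
41: 10763 = 41·262 + 21
43: 10763 = 43·250 + 13
47: 10763 = 47·229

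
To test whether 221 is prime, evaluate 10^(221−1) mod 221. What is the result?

10^1 ≡ 10 (mod 221)
10^2 ≡ 10^2 = 100 ≡ 100 (mod 221)
10^4 ≡ 100^2 = 10000 ≡ 55 (mod 221)
10^8 ≡ 55^2 = 3025 ≡ 152 (mod 221)
10^16 ≡ 152^2 = 23104 ≡ 120 (mod 221)
10^32 ≡ 120^2 = 14400 ≡ 35 (mod 221)
10^64 ≡ 35^2 = 1225 ≡ 120 (mod 221)
10^128 ≡ 120^2 = 14400 ≡ 35 (mod 221)
220 = 128 + 64 + 16 + 8 + 4 in binary powers of 2.
So 10^220 ≡ 35 · 120 · 120 · 152 · 55 ≡ 81 (mod 221).
Since 81 ≠ 1, base 10 is a Fermat witness: 221 is composite.

81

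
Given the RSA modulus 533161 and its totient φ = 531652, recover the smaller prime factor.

φ(n) = (p−1)(q−1) = n − (p+q) + 1, so p + q = 533161 − 531652 + 1 = 1510.
p and q are the roots of t² − 1510t + 533161 = 0.
Discriminant: 1510² − 4·533161 = 2280100 − 2132644 = 147456; √147456 = 384.
q = (1510 − 384)/2 = 563, p = (1510 + 384)/2 = 947.
Check: 563 · 947 = 533161.

563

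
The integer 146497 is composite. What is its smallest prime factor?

13

146497 is odd.
Digit sum 31, not divisible by 3.
Ends in 7: not divisible by 5.
7: 146497 = 7·20928 + 1
11: 146497 = 11·13317 + 10
13: 146497 = 13·11269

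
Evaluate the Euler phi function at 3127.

3016

Factor: 3127 = 53 · 59.
φ(3127) = (53−1) · (59−1) = 52 · 58 = 3016.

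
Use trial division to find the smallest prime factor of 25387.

25387 is odd.
Digit sum 25, not divisible by 3.
Ends in 7: not divisible by 5.
7: 25387 = 7·3626 + 5
11: 25387 = 11·2307 + 10
13: 25387 = 13·1952 + 11
17: 25387 = 17·1493 + 6
19: 25387 = 19·1336 + 3
23: 25387 = 23·1103 + 18
29: 25387 = 29·875 + 12
31: 25387 = 31·818 + 29
37: 25387 = 37·686 + 5
41: 25387 = 41·619 + 8
43: 25387 = 43·590 + 17
47: 25387 = 47·540 + 7
53: 25387 = 53·479

53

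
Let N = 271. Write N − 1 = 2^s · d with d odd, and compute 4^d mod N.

271 − 1 = 270 = 2^1 · 135, so d = 135.
4^1 ≡ 4 (mod 271)
4^2 ≡ 4^2 = 16 ≡ 16 (mod 271)
4^4 ≡ 16^2 = 256 ≡ 256 (mod 271)
4^8 ≡ 256^2 = 65536 ≡ 225 (mod 271)
4^16 ≡ 225^2 = 50625 ≡ 219 (mod 271)
4^32 ≡ 219^2 = 47961 ≡ 265 (mod 271)
4^64 ≡ 265^2 = 70225 ≡ 36 (mod 271)
4^128 ≡ 36^2 = 1296 ≡ 212 (mod 271)
135 = 128 + 4 + 2 + 1 in binary powers of 2.
So 4^135 ≡ 212 · 256 · 16 · 4 ≡ 1 (mod 271).
Since 4^d ≡ 1 (mod 271), base 4 does not prove 271 composite.

1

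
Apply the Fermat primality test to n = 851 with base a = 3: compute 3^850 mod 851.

303

3^1 ≡ 3 (mod 851)
3^2 ≡ 3^2 = 9 ≡ 9 (mod 851)
3^4 ≡ 9^2 = 81 ≡ 81 (mod 851)
3^8 ≡ 81^2 = 6561 ≡ 604 (mod 851)
3^16 ≡ 604^2 = 364816 ≡ 588 (mod 851)
3^32 ≡ 588^2 = 345744 ≡ 238 (mod 851)
3^64 ≡ 238^2 = 56644 ≡ 478 (mod 851)
3^128 ≡ 478^2 = 228484 ≡ 416 (mod 851)
3^256 ≡ 416^2 = 173056 ≡ 303 (mod 851)
3^512 ≡ 303^2 = 91809 ≡ 752 (mod 851)
850 = 512 + 256 + 64 + 16 + 2 in binary powers of 2.
So 3^850 ≡ 752 · 303 · 478 · 588 · 9 ≡ 303 (mod 851).
Since 303 ≠ 1, base 3 is a Fermat witness: 851 is composite.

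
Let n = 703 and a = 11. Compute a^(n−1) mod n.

11^1 ≡ 11 (mod 703)
11^2 ≡ 11^2 = 121 ≡ 121 (mod 703)
11^4 ≡ 121^2 = 14641 ≡ 581 (mod 703)
11^8 ≡ 581^2 = 337561 ≡ 121 (mod 703)
11^16 ≡ 121^2 = 14641 ≡ 581 (mod 703)
11^32 ≡ 581^2 = 337561 ≡ 121 (mod 703)
11^64 ≡ 121^2 = 14641 ≡ 581 (mod 703)
11^128 ≡ 581^2 = 337561 ≡ 121 (mod 703)
11^256 ≡ 121^2 = 14641 ≡ 581 (mod 703)
11^512 ≡ 581^2 = 337561 ≡ 121 (mod 703)
702 = 512 + 128 + 32 + 16 + 8 + 4 + 2 in binary powers of 2.
So 11^702 ≡ 121 · 121 · 121 · 581 · 121 · 581 · 121 ≡ 1 (mod 703).
Since the result is 1, base 11 gives no evidence that 703 is composite.

1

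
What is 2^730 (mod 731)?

2^1 ≡ 2 (mod 731)
2^2 ≡ 2^2 = 4 ≡ 4 (mod 731)
2^4 ≡ 4^2 = 16 ≡ 16 (mod 731)
2^8 ≡ 16^2 = 256 ≡ 256 (mod 731)
2^16 ≡ 256^2 = 65536 ≡ 477 (mod 731)
2^32 ≡ 477^2 = 227529 ≡ 188 (mod 731)
2^64 ≡ 188^2 = 35344 ≡ 256 (mod 731)
2^128 ≡ 256^2 = 65536 ≡ 477 (mod 731)
2^256 ≡ 477^2 = 227529 ≡ 188 (mod 731)
2^512 ≡ 188^2 = 35344 ≡ 256 (mod 731)
730 = 512 + 128 + 64 + 16 + 8 + 2 in binary powers of 2.
So 2^730 ≡ 256 · 477 · 256 · 477 · 256 · 4 ≡ 4 (mod 731).
Since 4 ≠ 1, base 2 is a Fermat witness: 731 is composite.

4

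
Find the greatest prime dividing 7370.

7370 = 2 · 3685
3685 = 5 · 737
737 = 11 · 67
67 is prime.
So 7370 = 2 · 5 · 11 · 67; the largest prime factor is 67.

67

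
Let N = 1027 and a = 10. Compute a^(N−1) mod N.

482

10^1 ≡ 10 (mod 1027)
10^2 ≡ 10^2 = 100 ≡ 100 (mod 1027)
10^4 ≡ 100^2 = 10000 ≡ 757 (mod 1027)
10^8 ≡ 757^2 = 573049 ≡ 1010 (mod 1027)
10^16 ≡ 1010^2 = 1020100 ≡ 289 (mod 1027)
10^32 ≡ 289^2 = 83521 ≡ 334 (mod 1027)
10^64 ≡ 334^2 = 111556 ≡ 640 (mod 1027)
10^128 ≡ 640^2 = 409600 ≡ 854 (mod 1027)
10^256 ≡ 854^2 = 729316 ≡ 146 (mod 1027)
10^512 ≡ 146^2 = 21316 ≡ 776 (mod 1027)
10^1024 ≡ 776^2 = 602176 ≡ 354 (mod 1027)
1026 = 1024 + 2 in binary powers of 2.
So 10^1026 ≡ 354 · 100 ≡ 482 (mod 1027).
Since 482 ≠ 1, base 10 is a Fermat witness: 1027 is composite.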